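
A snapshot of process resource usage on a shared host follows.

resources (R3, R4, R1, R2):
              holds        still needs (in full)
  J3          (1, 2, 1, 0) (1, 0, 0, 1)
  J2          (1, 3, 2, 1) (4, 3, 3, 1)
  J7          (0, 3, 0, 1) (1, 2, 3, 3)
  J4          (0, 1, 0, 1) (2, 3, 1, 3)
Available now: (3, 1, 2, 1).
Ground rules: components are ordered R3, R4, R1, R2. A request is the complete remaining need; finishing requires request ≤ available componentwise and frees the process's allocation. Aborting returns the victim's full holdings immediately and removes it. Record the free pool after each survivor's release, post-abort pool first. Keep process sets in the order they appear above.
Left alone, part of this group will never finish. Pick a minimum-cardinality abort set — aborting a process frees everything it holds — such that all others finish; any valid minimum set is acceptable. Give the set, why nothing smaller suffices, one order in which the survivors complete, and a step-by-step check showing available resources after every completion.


The answer: abort J4.
Key observation: aborting J4 returns (0, 1, 0, 1), and J7 — hopeless before — runs at step 3 with the returned capacity in the pool.
Minimality: the empty abort set fails — the state is deadlocked as it stands.
One survivor order: J3, J2, J7. Check, step by step (post-abort pool first):
  pool = (3, 2, 2, 2)
  J3 needs (1, 0, 0, 1) <= (3, 2, 2, 2) -> finishes; pool += (1, 2, 1, 0) = (4, 4, 3, 2)
  J2 needs (4, 3, 3, 1) <= (4, 4, 3, 2) -> finishes; pool += (1, 3, 2, 1) = (5, 7, 5, 3)
  J7 needs (1, 2, 3, 3) <= (5, 7, 5, 3) -> finishes; pool += (0, 3, 0, 1) = (5, 10, 5, 4)


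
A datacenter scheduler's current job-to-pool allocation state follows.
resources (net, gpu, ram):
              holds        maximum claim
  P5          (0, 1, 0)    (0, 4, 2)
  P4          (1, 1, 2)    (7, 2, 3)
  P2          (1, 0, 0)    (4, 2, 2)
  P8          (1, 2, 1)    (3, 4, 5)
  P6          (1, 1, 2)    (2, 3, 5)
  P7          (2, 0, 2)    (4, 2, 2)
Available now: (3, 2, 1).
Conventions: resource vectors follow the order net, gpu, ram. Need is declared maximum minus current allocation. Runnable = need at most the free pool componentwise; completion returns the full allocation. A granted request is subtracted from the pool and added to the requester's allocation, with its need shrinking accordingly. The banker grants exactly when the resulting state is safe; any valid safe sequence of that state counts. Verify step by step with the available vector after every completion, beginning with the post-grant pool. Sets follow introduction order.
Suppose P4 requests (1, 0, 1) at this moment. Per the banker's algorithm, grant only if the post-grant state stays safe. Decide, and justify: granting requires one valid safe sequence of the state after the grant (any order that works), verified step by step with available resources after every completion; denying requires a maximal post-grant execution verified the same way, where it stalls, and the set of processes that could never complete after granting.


GRANT: granting preserves safety; a valid post-grant sequence is P7, P2, P4, P5, P6, P8.
Key observation: post-grant, (2, 2, 0) remains, and an order beginning with P7 completes everyone.
Check on the post-grant state, step by step:
  pool = (2, 2, 0)
  P7: need (2, 2, 0) fits (2, 2, 0); releases (2, 0, 2), pool now (4, 2, 2)
  P2: need (3, 2, 2) fits (4, 2, 2); releases (1, 0, 0), pool now (5, 2, 2)
  P4: need (5, 1, 0) fits (5, 2, 2); releases (2, 1, 3), pool now (7, 3, 5)
  P5: need (0, 3, 2) fits (7, 3, 5); releases (0, 1, 0), pool now (7, 4, 5)
  P6: need (1, 2, 3) fits (7, 4, 5); releases (1, 1, 2), pool now (8, 5, 7)
  P8: need (2, 2, 4) fits (8, 5, 7); releases (1, 2, 1), pool now (9, 7, 8)


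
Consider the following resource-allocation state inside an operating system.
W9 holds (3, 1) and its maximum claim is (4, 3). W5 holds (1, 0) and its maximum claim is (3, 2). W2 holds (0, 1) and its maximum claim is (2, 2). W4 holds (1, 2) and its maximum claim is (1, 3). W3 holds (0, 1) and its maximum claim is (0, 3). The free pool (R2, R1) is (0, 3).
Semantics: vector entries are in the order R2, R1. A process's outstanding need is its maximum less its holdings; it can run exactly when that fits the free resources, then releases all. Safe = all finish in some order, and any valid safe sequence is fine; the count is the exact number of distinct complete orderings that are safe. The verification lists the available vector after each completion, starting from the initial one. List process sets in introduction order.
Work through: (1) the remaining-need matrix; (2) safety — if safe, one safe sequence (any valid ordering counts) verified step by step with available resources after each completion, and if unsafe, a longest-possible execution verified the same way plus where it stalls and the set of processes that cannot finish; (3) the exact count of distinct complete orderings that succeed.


(1) Outstanding need per process (order R2, R1):
  W9: (1, 2)
  W5: (2, 2)
  W2: (2, 1)
  W4: (0, 1)
  W3: (0, 2)
(2) The state is SAFE; one workable sequence: W4, W9, W3, W5, W2.
Key observation: W9 marks the first exact bind of the order: its need (1, 2) fits the free (1, 5) with zero slack on a requested resource.
Walking it through:
  pool = (0, 3)
  run W4 (needs (0, 1), free (0, 3)); after release of (1, 2) the pool is (1, 5)
  run W9 (needs (1, 2), free (1, 5)); after release of (3, 1) the pool is (4, 6)
  run W3 (needs (0, 2), free (4, 6)); after release of (0, 1) the pool is (4, 7)
  run W5 (needs (2, 2), free (4, 7)); after release of (1, 0) the pool is (5, 7)
  run W2 (needs (2, 1), free (5, 7)); after release of (0, 1) the pool is (5, 8)
(3) Exactly 10 of the possible complete orderings are safe sequences.


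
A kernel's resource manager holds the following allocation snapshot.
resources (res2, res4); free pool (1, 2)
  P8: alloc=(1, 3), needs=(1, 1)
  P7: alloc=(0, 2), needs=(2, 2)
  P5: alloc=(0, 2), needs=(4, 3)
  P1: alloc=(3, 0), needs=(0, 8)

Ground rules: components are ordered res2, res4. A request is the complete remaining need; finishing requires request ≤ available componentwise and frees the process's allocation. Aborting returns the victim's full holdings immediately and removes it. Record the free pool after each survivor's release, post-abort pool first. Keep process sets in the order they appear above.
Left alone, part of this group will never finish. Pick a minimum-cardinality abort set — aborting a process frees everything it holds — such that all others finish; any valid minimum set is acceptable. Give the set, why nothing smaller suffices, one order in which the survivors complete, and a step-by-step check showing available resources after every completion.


Minimum abort set: P5.
Key observation: the deadlocked P1 becomes finishable only because P5 released (0, 2); it completes at step 3 below.
No smaller set exists: with zero aborts the deadlock remains.
The survivors complete as P8, P7, P1. Walking it through (starting from the post-abort pool):
  pool = (1, 4)
  P8 needs (1, 1) <= (1, 4) -> finishes; pool += (1, 3) = (2, 7)
  P7 needs (2, 2) <= (2, 7) -> finishes; pool += (0, 2) = (2, 9)
  P1 needs (0, 8) <= (2, 9) -> finishes; pool += (3, 0) = (5, 9)


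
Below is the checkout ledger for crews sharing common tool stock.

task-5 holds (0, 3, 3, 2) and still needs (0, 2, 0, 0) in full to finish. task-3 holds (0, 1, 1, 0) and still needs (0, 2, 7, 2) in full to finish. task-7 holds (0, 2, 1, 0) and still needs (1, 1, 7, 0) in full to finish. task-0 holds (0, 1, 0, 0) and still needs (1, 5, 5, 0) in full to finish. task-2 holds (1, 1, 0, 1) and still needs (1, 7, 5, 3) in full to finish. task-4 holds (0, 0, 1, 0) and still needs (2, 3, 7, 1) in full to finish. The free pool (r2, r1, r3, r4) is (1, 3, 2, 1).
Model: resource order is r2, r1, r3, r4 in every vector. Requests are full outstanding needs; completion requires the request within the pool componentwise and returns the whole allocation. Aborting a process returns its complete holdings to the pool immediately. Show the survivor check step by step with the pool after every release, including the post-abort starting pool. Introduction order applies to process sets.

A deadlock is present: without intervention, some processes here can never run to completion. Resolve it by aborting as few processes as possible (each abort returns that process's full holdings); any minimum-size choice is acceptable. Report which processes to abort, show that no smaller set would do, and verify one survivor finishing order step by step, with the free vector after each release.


Minimum abort set: task-3 and task-7.
Key observation: task-4 was stuck for good until task-3 and task-7 gave back (0, 3, 2, 0); in the order shown it finishes at step 3.
Why nothing smaller works — every single abort fails: task-5 alone leaves task-3 blocked (short on r3); task-3 alone leaves task-7 blocked (short on r3); task-7 alone leaves task-3 blocked (short on r3); task-0 alone leaves task-3 blocked (short on r3); task-2 alone leaves task-3 blocked (short on r3); task-4 alone leaves task-3 blocked (short on r3).
The survivors complete as task-5, task-2, task-4, task-0. Check, step by step (starting from the post-abort pool):
  pool = (1, 6, 4, 1)
  task-5: need (0, 2, 0, 0) fits (1, 6, 4, 1); releases (0, 3, 3, 2), pool now (1, 9, 7, 3)
  task-2: need (1, 7, 5, 3) fits (1, 9, 7, 3); releases (1, 1, 0, 1), pool now (2, 10, 7, 4)
  task-4: need (2, 3, 7, 1) fits (2, 10, 7, 4); releases (0, 0, 1, 0), pool now (2, 10, 8, 4)
  task-0: need (1, 5, 5, 0) fits (2, 10, 8, 4); releases (0, 1, 0, 0), pool now (2, 11, 8, 4)


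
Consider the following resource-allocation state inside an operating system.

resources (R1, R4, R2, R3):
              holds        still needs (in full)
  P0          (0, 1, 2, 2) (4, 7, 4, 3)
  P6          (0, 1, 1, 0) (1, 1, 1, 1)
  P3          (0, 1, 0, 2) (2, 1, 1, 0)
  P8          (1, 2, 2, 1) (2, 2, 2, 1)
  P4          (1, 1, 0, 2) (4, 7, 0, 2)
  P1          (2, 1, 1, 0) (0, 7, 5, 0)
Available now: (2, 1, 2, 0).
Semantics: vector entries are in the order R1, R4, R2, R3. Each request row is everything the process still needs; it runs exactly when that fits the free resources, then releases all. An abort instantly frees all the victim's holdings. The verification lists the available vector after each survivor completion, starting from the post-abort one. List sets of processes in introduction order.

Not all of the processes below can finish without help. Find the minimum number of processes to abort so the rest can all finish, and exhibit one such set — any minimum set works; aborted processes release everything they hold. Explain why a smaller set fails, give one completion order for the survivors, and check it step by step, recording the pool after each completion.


Abort P0 and P1.
Key observation: aborting P0 and P1 returns (2, 2, 3, 2), and P4 — hopeless before — runs at step 4 with the returned capacity in the pool.
Why nothing smaller works — every single abort fails: P0 alone leaves P4 blocked (short on R1 and R4); P6 alone leaves P0 blocked (short on R1 and R4); P3 alone leaves P0 blocked (short on R1 and R4); P8 alone leaves P0 blocked (short on R1 and R4); P4 alone leaves P0 blocked (short on R4); P1 alone leaves P0 blocked (short on R4).
One survivor order: P8, P6, P3, P4. Walking it through (post-abort pool first):
  pool = (4, 3, 5, 2)
  P8 needs (2, 2, 2, 1) <= (4, 3, 5, 2) -> finishes; pool += (1, 2, 2, 1) = (5, 5, 7, 3)
  P6 needs (1, 1, 1, 1) <= (5, 5, 7, 3) -> finishes; pool += (0, 1, 1, 0) = (5, 6, 8, 3)
  P3 needs (2, 1, 1, 0) <= (5, 6, 8, 3) -> finishes; pool += (0, 1, 0, 2) = (5, 7, 8, 5)
  P4 needs (4, 7, 0, 2) <= (5, 7, 8, 5) -> finishes; pool += (1, 1, 0, 2) = (6, 8, 8, 7)


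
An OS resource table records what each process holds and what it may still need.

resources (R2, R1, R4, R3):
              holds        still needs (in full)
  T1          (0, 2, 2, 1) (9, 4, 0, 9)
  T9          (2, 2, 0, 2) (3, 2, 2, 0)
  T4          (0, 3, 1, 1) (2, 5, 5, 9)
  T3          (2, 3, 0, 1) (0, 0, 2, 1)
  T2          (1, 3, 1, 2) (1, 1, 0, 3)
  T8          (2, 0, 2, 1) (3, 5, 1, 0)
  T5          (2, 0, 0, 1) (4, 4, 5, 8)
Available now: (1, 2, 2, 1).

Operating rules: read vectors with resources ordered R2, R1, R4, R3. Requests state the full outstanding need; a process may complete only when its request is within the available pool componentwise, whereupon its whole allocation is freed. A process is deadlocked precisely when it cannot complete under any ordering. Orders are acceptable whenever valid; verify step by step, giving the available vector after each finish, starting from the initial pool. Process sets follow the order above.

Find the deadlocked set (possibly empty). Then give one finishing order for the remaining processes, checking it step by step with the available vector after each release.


Deadlocked: T1, T4 and T5.
Key observation: no order helps: past T3, T8, T2, T9, the free pool tops out at (8, 10, 5, 7), below what each blocked process needs in R3.
One completion order for the rest: T3, T8, T2, T9. Check, step by step:
  pool = (1, 2, 2, 1)
  run T3 (needs (0, 0, 2, 1), free (1, 2, 2, 1)); after release of (2, 3, 0, 1) the pool is (3, 5, 2, 2)
  run T8 (needs (3, 5, 1, 0), free (3, 5, 2, 2)); after release of (2, 0, 2, 1) the pool is (5, 5, 4, 3)
  run T2 (needs (1, 1, 0, 3), free (5, 5, 4, 3)); after release of (1, 3, 1, 2) the pool is (6, 8, 5, 5)
  run T9 (needs (3, 2, 2, 0), free (6, 8, 5, 5)); after release of (2, 2, 0, 2) the pool is (8, 10, 5, 7)
The stuck group stays short no matter what:
  blocked: T1 wants (9, 4, 0, 9), pool (8, 10, 5, 7) — not enough R2 and R3
  blocked: T4 wants (2, 5, 5, 9), pool (8, 10, 5, 7) — not enough R3
  blocked: T5 wants (4, 4, 5, 8), pool (8, 10, 5, 7) — not enough R3


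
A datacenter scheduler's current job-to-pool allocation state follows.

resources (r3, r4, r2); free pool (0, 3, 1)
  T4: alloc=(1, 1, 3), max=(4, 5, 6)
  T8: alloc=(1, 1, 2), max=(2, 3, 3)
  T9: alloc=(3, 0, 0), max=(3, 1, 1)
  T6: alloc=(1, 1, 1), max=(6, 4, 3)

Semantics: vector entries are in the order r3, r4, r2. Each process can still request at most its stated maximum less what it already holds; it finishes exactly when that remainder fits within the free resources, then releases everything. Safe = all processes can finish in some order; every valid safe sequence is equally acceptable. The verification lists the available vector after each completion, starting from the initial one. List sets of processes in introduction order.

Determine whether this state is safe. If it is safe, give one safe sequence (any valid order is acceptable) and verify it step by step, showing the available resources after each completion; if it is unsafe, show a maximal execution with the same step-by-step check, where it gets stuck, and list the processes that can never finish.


SAFE. One safe sequence: T9, T8, T4, T6.
Key observation: reading the order forward, T9 is the first process whose need (0, 1, 1) meets the free pool (0, 3, 1) exactly on a resource it requests.
Walking it through:
  pool = (0, 3, 1)
  T9 needs (0, 1, 1) <= (0, 3, 1) -> finishes; pool += (3, 0, 0) = (3, 3, 1)
  T8 needs (1, 2, 1) <= (3, 3, 1) -> finishes; pool += (1, 1, 2) = (4, 4, 3)
  T4 needs (3, 4, 3) <= (4, 4, 3) -> finishes; pool += (1, 1, 3) = (5, 5, 6)
  T6 needs (5, 3, 2) <= (5, 5, 6) -> finishes; pool += (1, 1, 1) = (6, 6, 7)


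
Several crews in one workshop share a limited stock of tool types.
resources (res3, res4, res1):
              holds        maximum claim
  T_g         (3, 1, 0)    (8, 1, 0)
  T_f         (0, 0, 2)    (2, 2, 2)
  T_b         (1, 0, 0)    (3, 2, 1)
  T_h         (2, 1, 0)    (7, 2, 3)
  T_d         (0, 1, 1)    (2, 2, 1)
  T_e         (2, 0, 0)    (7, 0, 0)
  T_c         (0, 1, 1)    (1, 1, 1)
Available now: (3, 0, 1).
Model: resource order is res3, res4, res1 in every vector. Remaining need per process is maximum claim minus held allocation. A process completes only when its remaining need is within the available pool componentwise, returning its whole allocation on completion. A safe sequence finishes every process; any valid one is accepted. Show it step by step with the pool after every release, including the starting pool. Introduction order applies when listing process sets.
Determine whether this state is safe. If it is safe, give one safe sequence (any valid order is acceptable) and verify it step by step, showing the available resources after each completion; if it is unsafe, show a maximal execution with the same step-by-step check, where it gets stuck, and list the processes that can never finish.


The state is UNSAFE.
Key observation: T_c, T_d, T_b, T_f can finish, but then (4, 2, 5) is all there is, and the blocked group's res3 demands exceed it.
Going as far as possible: T_c, T_d, T_b, T_f; after that, nothing fits. Walking it through:
  pool = (3, 0, 1)
  run T_c (needs (1, 0, 0), free (3, 0, 1)); after release of (0, 1, 1) the pool is (3, 1, 2)
  run T_d (needs (2, 1, 0), free (3, 1, 2)); after release of (0, 1, 1) the pool is (3, 2, 3)
  run T_b (needs (2, 2, 1), free (3, 2, 3)); after release of (1, 0, 0) the pool is (4, 2, 3)
  run T_f (needs (2, 2, 0), free (4, 2, 3)); after release of (0, 0, 2) the pool is (4, 2, 5)
  blocked: T_g wants (5, 0, 0), pool (4, 2, 5) — not enough res3
  blocked: T_h wants (5, 1, 3), pool (4, 2, 5) — not enough res3
  blocked: T_e wants (5, 0, 0), pool (4, 2, 5) — not enough res3
Processes that can never finish: T_g, T_h and T_e.


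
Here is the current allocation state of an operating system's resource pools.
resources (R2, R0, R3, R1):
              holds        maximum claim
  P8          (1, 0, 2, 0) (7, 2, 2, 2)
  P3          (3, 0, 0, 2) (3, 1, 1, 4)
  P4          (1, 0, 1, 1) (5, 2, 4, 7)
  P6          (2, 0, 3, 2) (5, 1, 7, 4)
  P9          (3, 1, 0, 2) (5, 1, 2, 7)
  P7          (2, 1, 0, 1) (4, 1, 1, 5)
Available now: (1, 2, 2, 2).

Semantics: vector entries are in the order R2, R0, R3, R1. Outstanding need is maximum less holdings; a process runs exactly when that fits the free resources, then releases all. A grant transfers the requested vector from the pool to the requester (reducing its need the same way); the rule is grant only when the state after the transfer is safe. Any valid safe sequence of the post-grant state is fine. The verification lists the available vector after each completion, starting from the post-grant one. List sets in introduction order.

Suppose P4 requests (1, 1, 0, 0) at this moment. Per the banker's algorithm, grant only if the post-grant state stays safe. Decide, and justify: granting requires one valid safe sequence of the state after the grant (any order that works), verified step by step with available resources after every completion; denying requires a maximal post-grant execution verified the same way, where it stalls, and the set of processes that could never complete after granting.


GRANT — the state after the grant stays safe, e.g. via P3, P7, P9, P8, P4, P6.
Key observation: with (0, 1, 2, 2) left after the transfer, P3 can run at once — the state stays safe.
Check on the post-grant state, step by step:
  pool = (0, 1, 2, 2)
  P3: need (0, 1, 1, 2) fits (0, 1, 2, 2); releases (3, 0, 0, 2), pool now (3, 1, 2, 4)
  P7: need (2, 0, 1, 4) fits (3, 1, 2, 4); releases (2, 1, 0, 1), pool now (5, 2, 2, 5)
  P9: need (2, 0, 2, 5) fits (5, 2, 2, 5); releases (3, 1, 0, 2), pool now (8, 3, 2, 7)
  P8: need (6, 2, 0, 2) fits (8, 3, 2, 7); releases (1, 0, 2, 0), pool now (9, 3, 4, 7)
  P4: need (3, 1, 3, 6) fits (9, 3, 4, 7); releases (2, 1, 1, 1), pool now (11, 4, 5, 8)
  P6: need (3, 1, 4, 2) fits (11, 4, 5, 8); releases (2, 0, 3, 2), pool now (13, 4, 8, 10)


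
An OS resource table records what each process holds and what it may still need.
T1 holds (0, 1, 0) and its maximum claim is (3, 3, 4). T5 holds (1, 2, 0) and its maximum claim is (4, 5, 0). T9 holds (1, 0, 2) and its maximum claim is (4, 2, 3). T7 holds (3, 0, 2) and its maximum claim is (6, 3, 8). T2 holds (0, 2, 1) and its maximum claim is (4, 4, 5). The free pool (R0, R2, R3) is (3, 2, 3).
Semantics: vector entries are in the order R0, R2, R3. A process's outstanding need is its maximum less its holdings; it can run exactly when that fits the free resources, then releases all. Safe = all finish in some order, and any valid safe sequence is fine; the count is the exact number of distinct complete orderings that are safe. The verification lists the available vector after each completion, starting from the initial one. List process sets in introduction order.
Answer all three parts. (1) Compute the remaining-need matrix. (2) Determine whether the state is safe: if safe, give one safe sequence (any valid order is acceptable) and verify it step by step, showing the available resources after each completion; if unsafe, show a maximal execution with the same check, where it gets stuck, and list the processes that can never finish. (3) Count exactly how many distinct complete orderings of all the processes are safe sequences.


(1) Outstanding need per process (order R0, R2, R3):
  T1: (3, 2, 4)
  T5: (3, 3, 0)
  T9: (3, 2, 1)
  T7: (3, 3, 6)
  T2: (4, 2, 4)
(2) SAFE. One safe sequence: T9, T2, T5, T7, T1.
Key observation: T9 marks the first exact bind of the order: its need (3, 2, 1) fits the free (3, 2, 3) with zero slack on a requested resource.
Step-by-step check:
  pool = (3, 2, 3)
  T9: need (3, 2, 1) fits (3, 2, 3); releases (1, 0, 2), pool now (4, 2, 5)
  T2: need (4, 2, 4) fits (4, 2, 5); releases (0, 2, 1), pool now (4, 4, 6)
  T5: need (3, 3, 0) fits (4, 4, 6); releases (1, 2, 0), pool now (5, 6, 6)
  T7: need (3, 3, 6) fits (5, 6, 6); releases (3, 0, 2), pool now (8, 6, 8)
  T1: need (3, 2, 4) fits (8, 6, 8); releases (0, 1, 0), pool now (8, 7, 8)
(3) Precisely 9 of the possible complete orderings are safe sequences.


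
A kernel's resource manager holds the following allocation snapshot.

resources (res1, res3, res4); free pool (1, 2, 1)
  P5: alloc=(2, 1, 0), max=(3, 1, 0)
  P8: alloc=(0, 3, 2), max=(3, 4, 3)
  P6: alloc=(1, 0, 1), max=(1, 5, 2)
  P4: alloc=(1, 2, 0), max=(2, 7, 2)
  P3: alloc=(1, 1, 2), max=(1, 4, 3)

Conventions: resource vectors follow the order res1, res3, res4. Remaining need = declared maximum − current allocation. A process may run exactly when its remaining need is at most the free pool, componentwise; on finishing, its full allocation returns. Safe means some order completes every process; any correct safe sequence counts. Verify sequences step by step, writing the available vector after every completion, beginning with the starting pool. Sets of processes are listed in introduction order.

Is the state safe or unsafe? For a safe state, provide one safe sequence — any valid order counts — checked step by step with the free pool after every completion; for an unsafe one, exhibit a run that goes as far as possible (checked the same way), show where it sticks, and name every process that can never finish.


SAFE — a valid safe sequence is P5, P8, P6, P3, P4.
Key observation: the order's first zero-slack moment is P5 ((1, 0, 0) needed, (1, 2, 1) free — a requested resource with nothing to spare).
Verifying each step:
  pool = (1, 2, 1)
  run P5 (needs (1, 0, 0), free (1, 2, 1)); after release of (2, 1, 0) the pool is (3, 3, 1)
  run P8 (needs (3, 1, 1), free (3, 3, 1)); after release of (0, 3, 2) the pool is (3, 6, 3)
  run P6 (needs (0, 5, 1), free (3, 6, 3)); after release of (1, 0, 1) the pool is (4, 6, 4)
  run P3 (needs (0, 3, 1), free (4, 6, 4)); after release of (1, 1, 2) the pool is (5, 7, 6)
  run P4 (needs (1, 5, 2), free (5, 7, 6)); after release of (1, 2, 0) the pool is (6, 9, 6)


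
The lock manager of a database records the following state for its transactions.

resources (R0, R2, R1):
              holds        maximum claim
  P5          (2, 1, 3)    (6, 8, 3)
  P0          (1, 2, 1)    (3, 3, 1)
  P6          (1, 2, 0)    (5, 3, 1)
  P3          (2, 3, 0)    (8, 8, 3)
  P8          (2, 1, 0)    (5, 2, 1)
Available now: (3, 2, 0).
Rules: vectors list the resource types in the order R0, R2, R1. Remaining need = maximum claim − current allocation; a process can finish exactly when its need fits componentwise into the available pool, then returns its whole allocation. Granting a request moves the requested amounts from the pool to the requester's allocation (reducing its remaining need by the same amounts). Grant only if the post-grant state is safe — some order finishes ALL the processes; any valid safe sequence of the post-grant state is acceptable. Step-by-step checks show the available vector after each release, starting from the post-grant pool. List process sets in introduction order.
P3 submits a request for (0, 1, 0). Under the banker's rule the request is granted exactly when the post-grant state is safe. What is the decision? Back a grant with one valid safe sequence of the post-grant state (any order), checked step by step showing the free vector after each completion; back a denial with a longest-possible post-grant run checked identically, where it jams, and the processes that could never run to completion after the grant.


DENY. Granting would leave the state unsafe.
Key observation: after P0, P6, P8 the pool peaks at (7, 6, 1), and each blocked process is short somewhere: P5 on R2; P3 on R1.
After a pretend grant, a maximal execution: P0, P6, P8 — then nothing else fits. Verifying each step:
  pool = (3, 1, 0)
  P0: need (2, 1, 0) fits (3, 1, 0); releases (1, 2, 1), pool now (4, 3, 1)
  P6: need (4, 1, 1) fits (4, 3, 1); releases (1, 2, 0), pool now (5, 5, 1)
  P8: need (3, 1, 1) fits (5, 5, 1); releases (2, 1, 0), pool now (7, 6, 1)
  blocked: P5 wants (4, 7, 0), pool (7, 6, 1) — not enough R2
  blocked: P3 wants (6, 4, 3), pool (7, 6, 1) — not enough R1
Had the request been granted, P5 and P3 could never finish.


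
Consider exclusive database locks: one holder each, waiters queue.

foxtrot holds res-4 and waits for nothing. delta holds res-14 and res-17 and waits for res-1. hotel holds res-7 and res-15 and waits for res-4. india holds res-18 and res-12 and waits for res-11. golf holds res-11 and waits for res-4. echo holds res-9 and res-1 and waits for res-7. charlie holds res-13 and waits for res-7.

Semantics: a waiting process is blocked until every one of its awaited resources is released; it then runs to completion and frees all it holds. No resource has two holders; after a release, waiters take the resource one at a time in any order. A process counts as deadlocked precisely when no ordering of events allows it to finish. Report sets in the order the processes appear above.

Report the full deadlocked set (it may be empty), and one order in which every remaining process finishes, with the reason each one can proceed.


No process is deadlocked.
Key observation: there is no circular wait here — follow any chain and it reaches a process that is free to run now.
A valid finishing order for the others: foxtrot, hotel, golf, india, echo, charlie, delta.
Verifying each step:
  foxtrot waits on nothing -> runs at once and releases res-4
  hotel waits on res-4 — all released -> runs and releases res-7 and res-15
  golf waits on res-4 — all released -> runs and releases res-11
  india waits on res-11 — all released -> runs and releases res-18 and res-12
  echo waits on res-7 — all released -> runs and releases res-9 and res-1
  charlie waits on res-7 — all released -> runs and releases res-13
  delta waits on res-1 — all released -> runs and releases res-14 and res-17


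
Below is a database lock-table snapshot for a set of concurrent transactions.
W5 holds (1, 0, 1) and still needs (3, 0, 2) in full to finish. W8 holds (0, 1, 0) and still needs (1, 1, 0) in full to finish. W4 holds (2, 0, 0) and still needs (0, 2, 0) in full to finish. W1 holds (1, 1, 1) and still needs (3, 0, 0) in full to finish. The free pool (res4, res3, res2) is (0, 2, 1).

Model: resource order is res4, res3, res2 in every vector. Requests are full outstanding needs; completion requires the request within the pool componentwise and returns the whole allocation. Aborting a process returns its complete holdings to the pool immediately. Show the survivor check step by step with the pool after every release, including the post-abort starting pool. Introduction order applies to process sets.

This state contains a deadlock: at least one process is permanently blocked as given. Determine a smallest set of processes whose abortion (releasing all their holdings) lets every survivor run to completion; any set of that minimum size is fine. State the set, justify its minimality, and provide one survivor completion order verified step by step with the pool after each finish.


The answer: abort W5.
Key observation: aborting W5 returns (1, 0, 1), and W1 — hopeless before — runs at step 3 with the returned capacity in the pool.
Minimality: the empty abort set fails — the state is deadlocked as it stands.
One survivor order: W8, W4, W1. Step-by-step check (post-abort pool first):
  pool = (1, 2, 2)
  W8 needs (1, 1, 0) <= (1, 2, 2) -> finishes; pool += (0, 1, 0) = (1, 3, 2)
  W4 needs (0, 2, 0) <= (1, 3, 2) -> finishes; pool += (2, 0, 0) = (3, 3, 2)
  W1 needs (3, 0, 0) <= (3, 3, 2) -> finishes; pool += (1, 1, 1) = (4, 4, 3)


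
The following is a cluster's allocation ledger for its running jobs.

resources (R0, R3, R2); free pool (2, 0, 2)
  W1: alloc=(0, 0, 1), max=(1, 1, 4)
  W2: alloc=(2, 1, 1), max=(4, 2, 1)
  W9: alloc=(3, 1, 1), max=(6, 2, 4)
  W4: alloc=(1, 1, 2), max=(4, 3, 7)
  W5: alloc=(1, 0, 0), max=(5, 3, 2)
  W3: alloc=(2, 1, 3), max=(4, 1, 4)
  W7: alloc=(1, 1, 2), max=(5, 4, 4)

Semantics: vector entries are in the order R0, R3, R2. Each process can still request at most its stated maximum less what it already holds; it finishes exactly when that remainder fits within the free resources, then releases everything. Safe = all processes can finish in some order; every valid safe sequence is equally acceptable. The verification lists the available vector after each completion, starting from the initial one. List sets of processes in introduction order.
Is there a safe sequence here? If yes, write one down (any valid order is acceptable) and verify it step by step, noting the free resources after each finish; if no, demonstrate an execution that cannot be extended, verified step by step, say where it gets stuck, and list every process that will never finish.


The state is SAFE; one workable sequence: W3, W1, W2, W4, W7, W9, W5.
Key observation: W3 is the earliest step where a requested resource binds exactly: need (2, 0, 1), pool (2, 0, 2) at its turn.
Walking it through:
  pool = (2, 0, 2)
  W3 needs (2, 0, 1) <= (2, 0, 2) -> finishes; pool += (2, 1, 3) = (4, 1, 5)
  W1 needs (1, 1, 3) <= (4, 1, 5) -> finishes; pool += (0, 0, 1) = (4, 1, 6)
  W2 needs (2, 1, 0) <= (4, 1, 6) -> finishes; pool += (2, 1, 1) = (6, 2, 7)
  W4 needs (3, 2, 5) <= (6, 2, 7) -> finishes; pool += (1, 1, 2) = (7, 3, 9)
  W7 needs (4, 3, 2) <= (7, 3, 9) -> finishes; pool += (1, 1, 2) = (8, 4, 11)
  W9 needs (3, 1, 3) <= (8, 4, 11) -> finishes; pool += (3, 1, 1) = (11, 5, 12)
  W5 needs (4, 3, 2) <= (11, 5, 12) -> finishes; pool += (1, 0, 0) = (12, 5, 12)


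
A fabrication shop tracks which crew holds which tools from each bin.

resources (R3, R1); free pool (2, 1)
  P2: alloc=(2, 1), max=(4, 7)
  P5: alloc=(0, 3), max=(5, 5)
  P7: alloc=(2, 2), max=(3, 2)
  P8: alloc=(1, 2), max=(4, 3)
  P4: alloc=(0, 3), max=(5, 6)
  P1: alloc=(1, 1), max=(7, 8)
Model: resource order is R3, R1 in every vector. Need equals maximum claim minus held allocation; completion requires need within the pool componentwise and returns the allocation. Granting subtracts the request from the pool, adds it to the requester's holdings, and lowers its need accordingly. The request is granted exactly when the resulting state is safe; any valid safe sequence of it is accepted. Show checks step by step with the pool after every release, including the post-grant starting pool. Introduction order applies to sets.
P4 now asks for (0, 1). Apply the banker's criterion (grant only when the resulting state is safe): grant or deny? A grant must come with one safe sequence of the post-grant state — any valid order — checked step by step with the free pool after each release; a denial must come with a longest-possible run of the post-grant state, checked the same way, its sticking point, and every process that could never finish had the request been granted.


GRANT — the state after the grant stays safe, e.g. via P7, P8, P4, P2, P5, P1.
Key observation: (2, 0) free after granting still covers P7 first, and each release covers the next.
Verifying the post-grant state step by step:
  pool = (2, 0)
  P7: need (1, 0) fits (2, 0); releases (2, 2), pool now (4, 2)
  P8: need (3, 1) fits (4, 2); releases (1, 2), pool now (5, 4)
  P4: need (5, 2) fits (5, 4); releases (0, 4), pool now (5, 8)
  P2: need (2, 6) fits (5, 8); releases (2, 1), pool now (7, 9)
  P5: need (5, 2) fits (7, 9); releases (0, 3), pool now (7, 12)
  P1: need (6, 7) fits (7, 12); releases (1, 1), pool now (8, 13)


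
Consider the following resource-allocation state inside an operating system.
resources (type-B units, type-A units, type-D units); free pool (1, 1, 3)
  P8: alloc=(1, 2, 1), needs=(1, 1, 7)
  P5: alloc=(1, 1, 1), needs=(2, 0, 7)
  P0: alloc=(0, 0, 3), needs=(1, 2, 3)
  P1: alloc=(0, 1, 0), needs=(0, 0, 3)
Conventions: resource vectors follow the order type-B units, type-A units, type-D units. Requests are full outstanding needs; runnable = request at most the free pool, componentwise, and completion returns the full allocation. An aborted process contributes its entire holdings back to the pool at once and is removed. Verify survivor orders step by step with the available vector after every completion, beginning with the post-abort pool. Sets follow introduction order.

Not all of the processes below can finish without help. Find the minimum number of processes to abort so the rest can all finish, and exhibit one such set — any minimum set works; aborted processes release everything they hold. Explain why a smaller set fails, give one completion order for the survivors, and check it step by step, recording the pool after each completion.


Minimum abort set: P8.
Key observation: before aborting P8, P5 was permanently blocked — no order could ever run it; afterwards it completes at step 2.
Minimality: the empty abort set fails — the state is deadlocked as it stands.
Survivors finish in the order: P0, P5, P1. Walking it through (pool after the aborts first):
  pool = (2, 3, 4)
  P0 needs (1, 2, 3) <= (2, 3, 4) -> finishes; pool += (0, 0, 3) = (2, 3, 7)
  P5 needs (2, 0, 7) <= (2, 3, 7) -> finishes; pool += (1, 1, 1) = (3, 4, 8)
  P1 needs (0, 0, 3) <= (3, 4, 8) -> finishes; pool += (0, 1, 0) = (3, 5, 8)


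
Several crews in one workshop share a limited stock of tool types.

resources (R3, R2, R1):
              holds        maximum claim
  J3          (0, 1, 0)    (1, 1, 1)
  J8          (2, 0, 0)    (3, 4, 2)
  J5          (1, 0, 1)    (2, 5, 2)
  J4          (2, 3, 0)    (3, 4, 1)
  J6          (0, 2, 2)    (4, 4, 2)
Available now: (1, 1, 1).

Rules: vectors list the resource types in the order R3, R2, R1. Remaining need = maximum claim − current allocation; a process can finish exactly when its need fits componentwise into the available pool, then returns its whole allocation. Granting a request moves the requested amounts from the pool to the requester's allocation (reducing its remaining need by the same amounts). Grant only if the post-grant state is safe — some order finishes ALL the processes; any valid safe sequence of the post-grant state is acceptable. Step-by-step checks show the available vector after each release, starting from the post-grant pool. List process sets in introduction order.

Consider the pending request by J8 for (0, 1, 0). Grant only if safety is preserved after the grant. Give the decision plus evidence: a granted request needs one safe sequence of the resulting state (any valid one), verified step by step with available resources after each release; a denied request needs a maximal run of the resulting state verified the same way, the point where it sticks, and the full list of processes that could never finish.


DENY: after the grant no complete ordering would exist.
Key observation: after J3, J4 the pool peaks at (3, 4, 1), and each blocked process is short somewhere: J8 on R1; J5 on R2; J6 on R3.
Pretend the grant happened; the run J3, J4 goes as far as possible. Step-by-step check:
  pool = (1, 0, 1)
  J3: need (1, 0, 1) fits (1, 0, 1); releases (0, 1, 0), pool now (1, 1, 1)
  J4: need (1, 1, 1) fits (1, 1, 1); releases (2, 3, 0), pool now (3, 4, 1)
  J8 still needs (1, 3, 2) but only (3, 4, 1) is free — short on R1
  J5 still needs (1, 5, 1) but only (3, 4, 1) is free — short on R2
  J6 still needs (4, 2, 0) but only (3, 4, 1) is free — short on R3
Had the request been granted, J8, J5 and J6 could never finish.


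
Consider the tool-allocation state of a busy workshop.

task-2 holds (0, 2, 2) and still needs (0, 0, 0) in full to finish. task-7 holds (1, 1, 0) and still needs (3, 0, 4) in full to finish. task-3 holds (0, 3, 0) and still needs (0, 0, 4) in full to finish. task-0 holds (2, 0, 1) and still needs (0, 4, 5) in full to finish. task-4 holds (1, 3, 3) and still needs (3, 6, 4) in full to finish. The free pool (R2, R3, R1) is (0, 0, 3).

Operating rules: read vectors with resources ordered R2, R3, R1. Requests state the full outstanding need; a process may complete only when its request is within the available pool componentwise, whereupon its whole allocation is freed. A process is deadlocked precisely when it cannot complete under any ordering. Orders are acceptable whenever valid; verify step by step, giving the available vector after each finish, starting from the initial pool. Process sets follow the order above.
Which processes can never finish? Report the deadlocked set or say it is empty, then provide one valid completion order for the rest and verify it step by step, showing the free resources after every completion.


The deadlocked set is task-7 and task-4.
Key observation: R2 is the bottleneck — with task-2, task-3, task-0 done the pool holds (2, 5, 6), short of every remaining need.
A valid finishing order for the others: task-2, task-3, task-0. Walking it through:
  pool = (0, 0, 3)
  run task-2 (needs (0, 0, 0), free (0, 0, 3)); after release of (0, 2, 2) the pool is (0, 2, 5)
  run task-3 (needs (0, 0, 4), free (0, 2, 5)); after release of (0, 3, 0) the pool is (0, 5, 5)
  run task-0 (needs (0, 4, 5), free (0, 5, 5)); after release of (2, 0, 1) the pool is (2, 5, 6)
The blocked processes can never fit:
  blocked: task-7 wants (3, 0, 4), pool (2, 5, 6) — not enough R2
  blocked: task-4 wants (3, 6, 4), pool (2, 5, 6) — not enough R2 and R3


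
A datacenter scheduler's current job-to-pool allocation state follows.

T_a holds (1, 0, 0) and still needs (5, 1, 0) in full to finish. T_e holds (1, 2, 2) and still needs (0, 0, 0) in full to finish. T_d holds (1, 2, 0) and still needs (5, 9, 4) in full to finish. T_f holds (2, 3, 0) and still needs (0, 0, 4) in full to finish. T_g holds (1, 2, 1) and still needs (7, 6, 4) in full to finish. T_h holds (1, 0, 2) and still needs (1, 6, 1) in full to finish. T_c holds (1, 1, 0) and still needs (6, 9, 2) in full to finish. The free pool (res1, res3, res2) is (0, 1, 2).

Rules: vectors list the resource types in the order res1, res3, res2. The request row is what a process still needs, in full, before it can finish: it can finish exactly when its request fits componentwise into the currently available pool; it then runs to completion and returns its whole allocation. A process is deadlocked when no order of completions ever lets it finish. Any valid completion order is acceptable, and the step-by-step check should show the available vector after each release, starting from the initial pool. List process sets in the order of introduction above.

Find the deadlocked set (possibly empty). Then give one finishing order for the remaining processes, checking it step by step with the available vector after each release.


Deadlocked: T_a, T_d, T_g and T_c.
Key observation: the pool after T_e, T_f, T_h is (4, 6, 6); every surviving request exceeds it in res1, so progress ends there.
One completion order for the rest: T_e, T_f, T_h. Step-by-step check:
  pool = (0, 1, 2)
  run T_e (needs (0, 0, 0), free (0, 1, 2)); after release of (1, 2, 2) the pool is (1, 3, 4)
  run T_f (needs (0, 0, 4), free (1, 3, 4)); after release of (2, 3, 0) the pool is (3, 6, 4)
  run T_h (needs (1, 6, 1), free (3, 6, 4)); after release of (1, 0, 2) the pool is (4, 6, 6)
The blocked processes can never fit:
  T_a cannot run: need (5, 1, 0) vs free (4, 6, 6) (insufficient res1)
  T_d cannot run: need (5, 9, 4) vs free (4, 6, 6) (insufficient res1 and res3)
  T_g cannot run: need (7, 6, 4) vs free (4, 6, 6) (insufficient res1)
  T_c cannot run: need (6, 9, 2) vs free (4, 6, 6) (insufficient res1 and res3)
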